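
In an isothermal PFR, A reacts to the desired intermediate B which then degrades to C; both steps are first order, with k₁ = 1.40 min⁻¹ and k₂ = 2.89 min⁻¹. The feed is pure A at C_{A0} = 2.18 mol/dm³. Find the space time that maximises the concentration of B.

0.486 min

For first-order series the maximum of C_B occurs at τ_opt = ln(k₂/k₁)/(k₂−k₁).
= ln(2.89/1.40)/(2.89−1.40) = ln(2.064)/1.490 = 0.7248/1.490 = 0.486 min.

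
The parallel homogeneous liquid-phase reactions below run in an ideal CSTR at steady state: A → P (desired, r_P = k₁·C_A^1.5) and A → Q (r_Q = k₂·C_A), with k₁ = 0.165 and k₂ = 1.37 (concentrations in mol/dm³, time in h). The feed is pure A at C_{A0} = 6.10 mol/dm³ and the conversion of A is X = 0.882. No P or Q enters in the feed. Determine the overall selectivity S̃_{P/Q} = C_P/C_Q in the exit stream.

Exit C_A = C_{A0}(1−X) = 6.10×0.118 = 0.7198 mol/dm³.
Rates in a CSTR are evaluated at the outlet concentration: r_P = 0.165×0.7198^1.5 = 0.1008, r_Q = 1.37×0.7198 = 0.9861.
Overall selectivity = C_P/C_Q = r_Pτ/(r_Qτ) = r_P/r_Q = 0.102.

0.102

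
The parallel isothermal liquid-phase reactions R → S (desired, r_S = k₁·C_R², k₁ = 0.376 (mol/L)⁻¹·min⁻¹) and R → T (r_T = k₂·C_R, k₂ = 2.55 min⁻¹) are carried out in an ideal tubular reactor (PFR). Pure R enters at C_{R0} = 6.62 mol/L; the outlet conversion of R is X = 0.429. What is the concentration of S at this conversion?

C_R = C_{R0}(1−X) = 3.780 mol/L.
Along a PFR/batch, dC_T/dC_R = −r_T/(r_S+r_T) = −k₂/(k₂+k₁·C_R).
Integrating from C_{R0} to C_R: C_T = (2.55/0.376)·ln[(2.55+0.376·6.62)/(2.55+0.376·3.78)] = 6.782·ln(5.039/3.971) = 1.615 mol/L.
Then C_S = (C_{R0}−C_R) − C_T = 2.840 − 1.615 = 1.225 mol/L.

1.22 mol/L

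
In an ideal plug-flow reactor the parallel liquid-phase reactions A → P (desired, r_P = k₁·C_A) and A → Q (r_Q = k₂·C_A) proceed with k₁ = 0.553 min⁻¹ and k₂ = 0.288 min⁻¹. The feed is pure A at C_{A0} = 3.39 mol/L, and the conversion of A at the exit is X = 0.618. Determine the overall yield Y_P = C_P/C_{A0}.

0.406

C_A = C_{A0}(1−X) = 1.295 mol/L.
Both paths are first order in A, so the instantaneous fraction to P is constant: dC_P/d(−C_A) = k₁/(k₁+k₂) = 0.6576.
C_P = 0.6576·(C_{A0}−C_A) = 0.6576×2.095 = 1.38 mol/L.
Y_P = C_P/C_{A0} = 1.378/3.39 = 0.406.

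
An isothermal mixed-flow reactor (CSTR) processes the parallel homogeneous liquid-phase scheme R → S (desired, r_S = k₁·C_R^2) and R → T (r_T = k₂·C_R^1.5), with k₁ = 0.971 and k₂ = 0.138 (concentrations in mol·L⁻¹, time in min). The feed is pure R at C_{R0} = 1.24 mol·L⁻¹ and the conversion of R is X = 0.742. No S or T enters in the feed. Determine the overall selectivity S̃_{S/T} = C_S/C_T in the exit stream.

3.98

Exit C_R = C_{R0}(1−X) = 1.24×0.258 = 0.3199 mol·L⁻¹.
A CSTR operates uniformly at the exit composition, giving r_S = 0.09938 and r_T = 0.02497 (each k·C_R^n at C_R = 0.3199).
Overall selectivity = C_S/C_T = r_Sτ/(r_Tτ) = r_S/r_T = 3.98.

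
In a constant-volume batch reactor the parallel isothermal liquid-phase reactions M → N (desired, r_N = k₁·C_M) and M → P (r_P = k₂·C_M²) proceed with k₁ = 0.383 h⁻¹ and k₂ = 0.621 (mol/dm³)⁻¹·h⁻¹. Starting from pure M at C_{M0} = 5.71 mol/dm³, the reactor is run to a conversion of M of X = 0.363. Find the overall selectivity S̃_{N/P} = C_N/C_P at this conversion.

C_M = C_{M0}(1−X) = 3.637 mol/dm³.
Along a PFR/batch, dC_N/dC_M = −r_N/(r_N+r_P) = −k₁/(k₁+k₂·C_M).
Integrating from C_{M0} to C_M: C_N = (0.383/0.621)·ln[(0.383+0.621·5.71)/(0.383+0.621·3.64)] = 0.6167·ln(3.929/2.642) = 0.2448 mol/dm³.
C_P = (C_{M0}−C_M)−C_N = 1.828 mol/dm³; S̃_{N/P} = 0.2448/1.828 = 0.134.

0.134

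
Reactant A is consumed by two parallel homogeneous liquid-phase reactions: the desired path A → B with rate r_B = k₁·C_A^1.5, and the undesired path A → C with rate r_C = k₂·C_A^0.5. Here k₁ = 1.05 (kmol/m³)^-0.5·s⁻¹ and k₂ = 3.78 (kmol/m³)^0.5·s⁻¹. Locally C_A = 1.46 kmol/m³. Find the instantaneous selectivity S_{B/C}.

S_{B/C} = r_B/r_C = (k₁·C_A^1.5)/(k₂·C_A^0.5) = (k₁/k₂)·C_A.
= (1.05×1.460^1.5) / (3.78×1.460^0.5) = 1.852/4.567 = 0.406.
Since the desired path is higher order in A, keeping C_A high (PFR or concentrated feed) favours B.

0.406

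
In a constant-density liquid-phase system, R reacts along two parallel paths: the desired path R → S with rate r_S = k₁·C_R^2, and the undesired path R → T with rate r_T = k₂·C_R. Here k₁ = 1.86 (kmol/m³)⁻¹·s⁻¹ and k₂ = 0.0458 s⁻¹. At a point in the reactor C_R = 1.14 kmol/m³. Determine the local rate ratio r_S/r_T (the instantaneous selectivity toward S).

S_{S/T} = r_S/r_T = (k₁·C_R^2)/(k₂·C_R) = (k₁/k₂)·C_R.
= (1.86×1.140^2) / (0.0458×1.140) = 2.417/0.05221 = 46.3.

46.3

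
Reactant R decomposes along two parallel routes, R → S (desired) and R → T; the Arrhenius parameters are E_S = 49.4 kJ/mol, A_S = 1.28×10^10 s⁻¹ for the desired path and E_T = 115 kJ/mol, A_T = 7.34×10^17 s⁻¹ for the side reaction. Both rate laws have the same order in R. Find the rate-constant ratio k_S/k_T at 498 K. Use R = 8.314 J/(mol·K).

0.133

k_S/k_T = (A_S/A_T)·exp[−(E_S−E_T)/(RT)] = (A_S/A_T)·exp[(E_T−E_S)/(RT)].
(E_T−E_S)/(RT) = (115−49.4)×10³/(8.314×498) = 65600/4140 = 15.84.
k_S/k_T = (1.28×10^10/7.34×10^17)·exp(15.84) = 1.744×10^-8 × 7.602×10^6 = 0.133.
Since E_S < E_T, lowering the temperature improves selectivity toward S.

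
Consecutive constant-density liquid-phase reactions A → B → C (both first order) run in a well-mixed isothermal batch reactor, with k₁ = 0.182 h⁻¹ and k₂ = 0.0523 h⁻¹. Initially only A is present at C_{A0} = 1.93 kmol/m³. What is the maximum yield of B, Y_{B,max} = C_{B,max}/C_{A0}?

0.605

At the optimum, C_{B,max}/C_{A0} = (k₁/k₂)^[k₂/(k₂−k₁)].
= (0.182/0.0523)^(0.0523/(0.0523−0.182)) = (3.480)^(-0.4032) = 0.6048.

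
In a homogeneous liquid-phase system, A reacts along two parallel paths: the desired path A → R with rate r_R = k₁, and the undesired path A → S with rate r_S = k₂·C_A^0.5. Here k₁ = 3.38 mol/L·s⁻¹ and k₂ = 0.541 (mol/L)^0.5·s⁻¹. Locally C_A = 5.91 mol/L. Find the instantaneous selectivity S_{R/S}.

2.57

S_{R/S} = r_R/r_S = (k₁)/(k₂·C_A^0.5) = (k₁/k₂)·C_A^-0.5.
= (3.38) / (0.541×5.910^0.5) = 3.380/1.315 = 2.57.
The undesired path is higher order in A, so low C_A (CSTR or dilute feed) favours R.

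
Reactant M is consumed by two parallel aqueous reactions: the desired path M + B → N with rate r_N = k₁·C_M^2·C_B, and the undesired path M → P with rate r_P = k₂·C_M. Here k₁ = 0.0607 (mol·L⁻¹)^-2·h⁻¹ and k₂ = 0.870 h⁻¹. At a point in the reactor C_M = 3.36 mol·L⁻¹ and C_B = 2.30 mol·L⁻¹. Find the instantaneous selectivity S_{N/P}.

0.539

S_{N/P} = r_N/r_P = (k₁·C_M^2·C_B)/(k₂·C_M) = (k₁/k₂)·C_M·C_B.
= (0.0607×3.360^2×2.300) / (0.870×3.360) = 1.576/2.923 = 0.539.
Since the desired path is higher order in M, keeping C_M high (PFR or concentrated feed) favours N.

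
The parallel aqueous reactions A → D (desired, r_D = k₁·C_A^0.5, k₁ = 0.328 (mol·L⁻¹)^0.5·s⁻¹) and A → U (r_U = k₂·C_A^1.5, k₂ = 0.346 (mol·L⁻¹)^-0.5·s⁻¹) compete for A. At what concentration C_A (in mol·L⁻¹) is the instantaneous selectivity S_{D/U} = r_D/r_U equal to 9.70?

0.0977 mol·L⁻¹

S_{D/U} = (k₁/k₂)·C_A⁻¹ ⇒ C_A = (S·k₂/k₁)^(-1).
= (9.70×0.346/0.328)^(-1) = (10.23)^(-1) = 0.0977 mol·L⁻¹.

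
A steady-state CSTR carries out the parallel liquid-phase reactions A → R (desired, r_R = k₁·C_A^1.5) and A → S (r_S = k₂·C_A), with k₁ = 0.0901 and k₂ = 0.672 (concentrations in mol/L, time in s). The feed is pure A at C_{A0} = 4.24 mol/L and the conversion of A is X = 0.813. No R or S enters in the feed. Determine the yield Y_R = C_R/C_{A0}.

0.0867

Exit C_A = C_{A0}(1−X) = 4.24×0.187 = 0.7929 mol/L.
Rates in a CSTR are evaluated at the outlet concentration: r_R = 0.0901×0.7929^1.5 = 0.06361, r_S = 0.672×0.7929 = 0.5328.
Fraction of consumed A going to R: r_R/(r_R+r_S) = 0.1067.
C_R = 0.1067·C_{A0}·X = 0.1067×4.24×0.813 = 0.368 mol/L; Y_R = C_R/C_{A0} = 0.0867.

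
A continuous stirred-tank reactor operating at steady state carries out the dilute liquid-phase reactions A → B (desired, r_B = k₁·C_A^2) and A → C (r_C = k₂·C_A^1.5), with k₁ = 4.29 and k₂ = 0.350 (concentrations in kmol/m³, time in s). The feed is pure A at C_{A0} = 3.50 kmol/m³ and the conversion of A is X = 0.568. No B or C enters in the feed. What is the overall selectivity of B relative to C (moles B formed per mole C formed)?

15.1

Exit C_A = C_{A0}(1−X) = 3.50×0.432 = 1.512 kmol/m³.
Rates in a CSTR are evaluated at the outlet concentration: r_B = 4.29×1.512^2 = 9.808, r_C = 0.350×1.512^1.5 = 0.6507.
Overall selectivity = C_B/C_C = r_Bτ/(r_Cτ) = r_B/r_C = 15.1.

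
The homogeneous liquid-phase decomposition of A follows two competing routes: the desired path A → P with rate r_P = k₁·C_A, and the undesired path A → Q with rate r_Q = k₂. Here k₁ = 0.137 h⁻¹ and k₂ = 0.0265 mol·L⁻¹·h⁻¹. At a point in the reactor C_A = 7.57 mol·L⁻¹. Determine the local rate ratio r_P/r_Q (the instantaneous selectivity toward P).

S_{P/Q} = r_P/r_Q = (k₁·C_A)/(k₂) = (k₁/k₂)·C_A.
= (0.137×7.570) / (0.0265) = 1.037/0.02650 = 39.1.
Since the desired path is higher order in A, keeping C_A high (PFR or concentrated feed) favours P.

39.1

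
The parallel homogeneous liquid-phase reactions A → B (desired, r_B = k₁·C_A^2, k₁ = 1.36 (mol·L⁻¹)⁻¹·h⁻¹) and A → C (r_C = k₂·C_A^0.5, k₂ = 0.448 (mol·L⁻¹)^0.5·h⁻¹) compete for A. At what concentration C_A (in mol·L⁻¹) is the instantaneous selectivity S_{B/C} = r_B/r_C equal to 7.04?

1.75 mol·L⁻¹

S_{B/C} = (k₁/k₂)·C_A^1.5 ⇒ C_A = (S·k₂/k₁)^(1/1.5).
= (7.04×0.448/1.36)^(0.6667) = (2.319)^(0.6667) = 1.75 mol·L⁻¹.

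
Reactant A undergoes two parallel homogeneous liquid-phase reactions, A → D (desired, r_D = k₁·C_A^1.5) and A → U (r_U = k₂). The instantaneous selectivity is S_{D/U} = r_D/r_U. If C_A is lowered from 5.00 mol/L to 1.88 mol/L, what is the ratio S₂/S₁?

S_{D/U} = (k₁/k₂)·C_A^1.5, so S₂/S₁ = (C_{A,2}/C_{A,1})^1.5.
= (1.88/5.00)^1.5 = (0.3760)^1.5 = 0.231.
Selectivity toward D falls as C_A falls — high-concentration operation is favoured.

0.231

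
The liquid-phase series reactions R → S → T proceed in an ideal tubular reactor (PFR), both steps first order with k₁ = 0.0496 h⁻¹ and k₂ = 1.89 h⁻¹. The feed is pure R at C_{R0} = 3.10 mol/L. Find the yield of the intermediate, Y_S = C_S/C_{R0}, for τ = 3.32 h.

0.0228

For first-order series with pure R initially, C_S(τ) = k₁C_{R0}/(k₂−k₁)·(e^(−k₁τ) − e^(−k₂τ)).
e^(−k₁τ) = e^(−0.0496×3.32) = e^(−0.1647) = 0.8482; e^(−k₂τ) = e^(−6.275) = 0.001883.
C_S = 0.0496×3.10/(1.89−0.0496) × (0.8482−0.001883) = 0.08355×0.8463 = 0.07070 mol/L.
Y_S = C_S/C_{R0} = 0.07070/3.10 = 0.0228.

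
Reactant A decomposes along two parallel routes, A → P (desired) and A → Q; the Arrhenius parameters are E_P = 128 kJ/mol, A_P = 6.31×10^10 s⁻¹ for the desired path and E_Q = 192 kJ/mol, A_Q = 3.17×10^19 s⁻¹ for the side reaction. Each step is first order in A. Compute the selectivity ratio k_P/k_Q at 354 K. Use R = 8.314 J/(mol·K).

k_P/k_Q = (A_P/A_Q)·exp[−(E_P−E_Q)/(RT)] = (A_P/A_Q)·exp[(E_Q−E_P)/(RT)].
(E_Q−E_P)/(RT) = (192−128)×10³/(8.314×354) = 64000/2943 = 21.75.
k_P/k_Q = (6.31×10^10/3.17×10^19)·exp(21.75) = 1.991×10^-9 × 2.779×10^9 = 5.53.
Since E_P < E_Q, lowering the temperature improves selectivity toward P.

5.53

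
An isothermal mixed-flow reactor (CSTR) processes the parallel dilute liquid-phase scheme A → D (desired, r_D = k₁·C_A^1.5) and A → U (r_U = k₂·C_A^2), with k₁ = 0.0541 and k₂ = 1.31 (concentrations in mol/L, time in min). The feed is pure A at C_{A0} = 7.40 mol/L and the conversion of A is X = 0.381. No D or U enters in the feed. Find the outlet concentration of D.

0.0534 mol/L

Exit C_A = C_{A0}(1−X) = 7.40×0.619 = 4.581 mol/L.
A CSTR operates uniformly at the exit composition, giving r_D = 0.5304 and r_U = 27.49 (each k·C_A^n at C_A = 4.581).
Fraction of consumed A going to D: r_D/(r_D+r_U) = 0.01893.
C_D = 0.01893·C_{A0}·X = 0.01893×7.40×0.381 = 0.0534 mol/L.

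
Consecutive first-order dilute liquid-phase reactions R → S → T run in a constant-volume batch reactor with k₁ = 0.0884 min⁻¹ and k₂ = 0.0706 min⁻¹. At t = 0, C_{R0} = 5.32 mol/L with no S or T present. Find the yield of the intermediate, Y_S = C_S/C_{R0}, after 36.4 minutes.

The intermediate concentration in a first-order A→B→C sequence is C_S = k₁C_{R0}(e^(−k₁t) − e^(−k₂t))/(k₂−k₁).
e^(−k₁t) = e^(−0.0884×36.4) = e^(−3.218) = 0.04004; e^(−k₂t) = e^(−2.570) = 0.07655.
C_S = 0.0884×5.32/(0.0706−0.0884) × (0.04004−0.07655) = (-26.42)×(-0.03650) = 0.9644 mol/L.
Y_S = C_S/C_{R0} = 0.9644/5.32 = 0.181.

0.181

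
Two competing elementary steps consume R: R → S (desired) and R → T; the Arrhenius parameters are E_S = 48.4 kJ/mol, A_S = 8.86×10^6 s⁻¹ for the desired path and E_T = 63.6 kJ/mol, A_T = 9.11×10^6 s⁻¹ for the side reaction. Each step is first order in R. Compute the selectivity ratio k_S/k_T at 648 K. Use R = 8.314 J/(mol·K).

16.3

With equal orders, S_{S/T} = k_S/k_T = (A_S/A_T)·exp[(E_T−E_S)/(RT)].
(E_T−E_S)/(RT) = (63.6−48.4)×10³/(8.314×648) = 15200/5387 = 2.821.
k_S/k_T = (8.86×10^6/9.11×10^6)·exp(2.821) = 0.9726 × 16.80 = 16.3.
Since E_S < E_T, lowering the temperature improves selectivity toward S.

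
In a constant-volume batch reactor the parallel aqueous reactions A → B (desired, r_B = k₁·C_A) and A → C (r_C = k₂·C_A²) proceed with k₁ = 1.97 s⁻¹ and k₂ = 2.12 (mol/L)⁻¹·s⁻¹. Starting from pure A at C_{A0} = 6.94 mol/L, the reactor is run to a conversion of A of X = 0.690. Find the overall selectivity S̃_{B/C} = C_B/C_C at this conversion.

0.222

C_A = C_{A0}(1−X) = 2.151 mol/L.
Along a PFR/batch, dC_B/dC_A = −r_B/(r_B+r_C) = −k₁/(k₁+k₂·C_A).
Integrating from C_{A0} to C_A: C_B = (1.97/2.12)·ln[(1.97+2.12·6.94)/(1.97+2.12·2.15)] = 0.9292·ln(16.68/6.531) = 0.8715 mol/L.
C_C = (C_{A0}−C_A)−C_B = 3.917 mol/L; S̃_{B/C} = 0.8715/3.917 = 0.222.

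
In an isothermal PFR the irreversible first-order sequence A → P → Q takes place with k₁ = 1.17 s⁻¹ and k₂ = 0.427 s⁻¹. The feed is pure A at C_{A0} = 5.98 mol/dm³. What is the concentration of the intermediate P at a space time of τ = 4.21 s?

The intermediate concentration in a first-order A→B→C sequence is C_P = k₁C_{A0}(e^(−k₁τ) − e^(−k₂τ))/(k₂−k₁).
e^(−k₁τ) = e^(−1.17×4.21) = e^(−4.926) = 0.007258; e^(−k₂τ) = e^(−1.798) = 0.1657.
C_P = 1.17×5.98/(0.427−1.17) × (0.007258−0.1657) = (-9.417)×(-0.1584) = 1.492 mol/dm³.

1.49 mol/dm³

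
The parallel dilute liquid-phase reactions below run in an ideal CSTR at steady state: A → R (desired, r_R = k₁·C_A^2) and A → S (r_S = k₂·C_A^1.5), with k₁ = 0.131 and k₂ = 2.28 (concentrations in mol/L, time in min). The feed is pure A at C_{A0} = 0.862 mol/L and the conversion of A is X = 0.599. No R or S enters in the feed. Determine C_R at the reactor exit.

0.0169 mol/L

Exit C_A = C_{A0}(1−X) = 0.862×0.401 = 0.3457 mol/L.
In a CSTR the entire volume is at exit conditions, so r_R = 0.131×0.3457^2 = 0.01565 and r_S = 2.28×0.3457^1.5 = 0.4634.
Fraction of consumed A going to R: r_R/(r_R+r_S) = 0.03268.
C_R = 0.03268·C_{A0}·X = 0.03268×0.862×0.599 = 0.0169 mol/L.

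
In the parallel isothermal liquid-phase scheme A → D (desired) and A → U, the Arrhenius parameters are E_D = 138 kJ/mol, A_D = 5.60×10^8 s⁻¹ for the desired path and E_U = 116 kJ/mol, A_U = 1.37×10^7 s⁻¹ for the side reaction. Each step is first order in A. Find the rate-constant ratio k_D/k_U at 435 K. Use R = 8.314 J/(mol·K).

With equal orders, S_{D/U} = k_D/k_U = (A_D/A_U)·exp[(E_U−E_D)/(RT)].
(E_U−E_D)/(RT) = (116−138)×10³/(8.314×435) = -22000/3617 = -6.083.
k_D/k_U = (5.60×10^8/1.37×10^7)·exp(-6.083) = 40.88 × 0.002281 = 0.0932.
Since E_D > E_U, raising the temperature improves selectivity toward D.

0.0932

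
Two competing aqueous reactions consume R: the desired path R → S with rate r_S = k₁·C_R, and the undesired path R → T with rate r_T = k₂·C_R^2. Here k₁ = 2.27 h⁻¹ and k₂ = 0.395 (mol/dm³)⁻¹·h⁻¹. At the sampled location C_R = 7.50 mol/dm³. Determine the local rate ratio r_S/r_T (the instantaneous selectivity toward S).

S_{S/T} = r_S/r_T = (k₁·C_R)/(k₂·C_R^2) = (k₁/k₂)·C_R⁻¹.
= (2.27×7.500) / (0.395×7.500^2) = 17.02/22.22 = 0.766.
The undesired path is higher order in R, so low C_R (CSTR or dilute feed) favours S.

0.766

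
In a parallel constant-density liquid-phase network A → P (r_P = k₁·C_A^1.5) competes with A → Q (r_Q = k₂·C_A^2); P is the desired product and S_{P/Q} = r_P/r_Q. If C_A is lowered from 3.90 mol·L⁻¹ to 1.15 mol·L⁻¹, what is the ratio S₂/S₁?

S_{P/Q} = (k₁/k₂)·C_A^-0.5, so S₂/S₁ = (C_{A,2}/C_{A,1})^-0.5.
= (1.15/3.90)^(-0.5) = (0.2949)^(-0.5) = 1.84.
Selectivity toward P rises as C_A falls — low-concentration operation is favoured.

1.84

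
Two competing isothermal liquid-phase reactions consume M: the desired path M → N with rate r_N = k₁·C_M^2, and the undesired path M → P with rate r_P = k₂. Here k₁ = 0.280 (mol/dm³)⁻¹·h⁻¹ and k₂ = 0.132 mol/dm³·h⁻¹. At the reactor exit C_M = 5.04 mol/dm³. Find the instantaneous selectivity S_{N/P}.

53.9

S_{N/P} = r_N/r_P = (k₁·C_M^2)/(k₂) = (k₁/k₂)·C_M^2.
= (0.280×5.040^2) / (0.132) = 7.112/0.1320 = 53.9.
Since the desired path is higher order in M, keeping C_M high (PFR or concentrated feed) favours N.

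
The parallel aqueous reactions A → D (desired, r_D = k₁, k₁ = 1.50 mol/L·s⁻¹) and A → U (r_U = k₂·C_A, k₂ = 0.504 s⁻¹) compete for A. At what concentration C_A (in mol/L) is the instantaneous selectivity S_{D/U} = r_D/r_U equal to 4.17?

S_{D/U} = (k₁/k₂)·C_A⁻¹ ⇒ C_A = (S·k₂/k₁)^(-1).
= (4.17×0.504/1.50)^(-1) = (1.401)^(-1) = 0.714 mol/L.

0.714 mol/L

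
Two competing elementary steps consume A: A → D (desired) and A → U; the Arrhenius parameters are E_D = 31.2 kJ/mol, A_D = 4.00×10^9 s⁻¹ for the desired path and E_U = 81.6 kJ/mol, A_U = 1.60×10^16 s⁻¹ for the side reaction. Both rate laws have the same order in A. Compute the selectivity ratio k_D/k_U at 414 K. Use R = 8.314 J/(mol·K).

0.572

Since both paths have the same order in A, the concentration cancels and S_{D/U} = k_D/k_U = (A_D/A_U)·exp[(E_U−E_D)/(RT)].
(E_U−E_D)/(RT) = (81.6−31.2)×10³/(8.314×414) = 50400/3442 = 14.64.
k_D/k_U = (4.00×10^9/1.60×10^16)·exp(14.64) = 2.500×10^-7 × 2.287×10^6 = 0.572.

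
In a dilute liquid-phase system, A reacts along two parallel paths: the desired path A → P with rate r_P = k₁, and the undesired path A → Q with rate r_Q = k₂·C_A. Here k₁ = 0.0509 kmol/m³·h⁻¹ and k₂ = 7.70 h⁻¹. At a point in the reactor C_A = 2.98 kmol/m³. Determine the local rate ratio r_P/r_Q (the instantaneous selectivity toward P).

S_{P/Q} = r_P/r_Q = (k₁)/(k₂·C_A) = (k₁/k₂)·C_A⁻¹.
= (0.0509) / (7.70×2.980) = 0.05090/22.95 = 0.00222.

0.00222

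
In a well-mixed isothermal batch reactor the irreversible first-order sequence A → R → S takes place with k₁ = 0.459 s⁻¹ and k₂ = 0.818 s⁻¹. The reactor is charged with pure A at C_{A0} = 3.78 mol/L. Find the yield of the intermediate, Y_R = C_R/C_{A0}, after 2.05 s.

For first-order series with pure A initially, C_R(t) = k₁C_{A0}/(k₂−k₁)·(e^(−k₁t) − e^(−k₂t)).
e^(−k₁t) = e^(−0.459×2.05) = e^(−0.9409) = 0.3903; e^(−k₂t) = e^(−1.677) = 0.1870.
C_R = 0.459×3.78/(0.818−0.459) × (0.3903−0.1870) = 4.833×0.2033 = 0.9826 mol/L.
Y_R = C_R/C_{A0} = 0.9826/3.78 = 0.260.

0.260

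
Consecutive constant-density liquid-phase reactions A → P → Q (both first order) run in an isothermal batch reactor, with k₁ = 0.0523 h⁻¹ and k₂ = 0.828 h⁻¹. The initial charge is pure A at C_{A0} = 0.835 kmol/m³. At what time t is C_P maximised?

The intermediate peaks when r₁ = r₂, i.e. k₁e^(−k₁t) = k₂e^(−k₂t), giving t_opt = ln(k₂/k₁)/(k₂−k₁).
= ln(0.828/0.0523)/(0.828−0.0523) = ln(15.83)/0.7757 = 2.762/0.7757 = 3.56 h.

3.56 h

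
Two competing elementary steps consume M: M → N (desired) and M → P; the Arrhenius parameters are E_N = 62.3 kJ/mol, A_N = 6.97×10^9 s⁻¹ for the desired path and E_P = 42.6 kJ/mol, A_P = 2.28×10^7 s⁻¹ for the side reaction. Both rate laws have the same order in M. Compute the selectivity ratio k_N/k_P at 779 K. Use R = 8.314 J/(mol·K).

14.6

With equal orders, S_{N/P} = k_N/k_P = (A_N/A_P)·exp[(E_P−E_N)/(RT)].
(E_P−E_N)/(RT) = (42.6−62.3)×10³/(8.314×779) = -19700/6477 = -3.042.
k_N/k_P = (6.97×10^9/2.28×10^7)·exp(-3.042) = 305.7 × 0.04775 = 14.6.
Since E_N > E_P, raising the temperature improves selectivity toward N.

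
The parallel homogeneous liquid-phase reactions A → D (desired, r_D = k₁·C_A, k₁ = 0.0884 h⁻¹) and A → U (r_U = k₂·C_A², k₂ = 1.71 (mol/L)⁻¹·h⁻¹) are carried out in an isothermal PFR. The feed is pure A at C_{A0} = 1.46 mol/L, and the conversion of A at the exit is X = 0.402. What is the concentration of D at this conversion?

0.0254 mol/L

C_A = C_{A0}(1−X) = 0.8731 mol/L.
Along a PFR/batch, dC_D/dC_A = −r_D/(r_D+r_U) = −k₁/(k₁+k₂·C_A).
Integrating from C_{A0} to C_A: C_D = (0.0884/1.71)·ln[(0.0884+1.71·1.46)/(0.0884+1.71·0.873)] = 0.05170·ln(2.585/1.581) = 0.02541 mol/L.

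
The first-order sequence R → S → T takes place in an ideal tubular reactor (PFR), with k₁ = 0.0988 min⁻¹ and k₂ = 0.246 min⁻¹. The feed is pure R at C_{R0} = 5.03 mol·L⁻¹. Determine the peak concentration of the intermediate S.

Evaluating C_S at τ_opt = ln(k₂/k₁)/(k₂−k₁) gives C_{S,max}/C_{R0} = (k₁/k₂)^[k₂/(k₂−k₁)].
= (0.0988/0.246)^(0.246/(0.246−0.0988)) = (0.4016)^(1.671) = 0.2177.
C_{S,max} = 0.2177×5.03 = 1.10 mol·L⁻¹.

1.10 mol·L⁻¹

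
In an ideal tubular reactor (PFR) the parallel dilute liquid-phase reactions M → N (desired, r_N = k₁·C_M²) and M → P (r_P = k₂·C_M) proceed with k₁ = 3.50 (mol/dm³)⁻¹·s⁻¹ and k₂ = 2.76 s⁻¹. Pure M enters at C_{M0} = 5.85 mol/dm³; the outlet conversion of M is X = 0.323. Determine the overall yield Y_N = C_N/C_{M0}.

0.278

C_M = C_{M0}(1−X) = 3.960 mol/dm³.
Along a PFR/batch, dC_P/dC_M = −r_P/(r_N+r_P) = −k₂/(k₂+k₁·C_M).
Integrating from C_{M0} to C_M: C_P = (2.76/3.50)·ln[(2.76+3.50·5.85)/(2.76+3.50·3.96)] = 0.7886·ln(23.23/16.62) = 0.2641 mol/dm³.
Then C_N = (C_{M0}−C_M) − C_P = 1.890 − 0.2641 = 1.625 mol/dm³.
Y_N = C_N/C_{M0} = 1.625/5.85 = 0.278.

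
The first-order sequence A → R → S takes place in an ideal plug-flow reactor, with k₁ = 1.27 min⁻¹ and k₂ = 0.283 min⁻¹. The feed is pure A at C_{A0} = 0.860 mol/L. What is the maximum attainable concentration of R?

0.559 mol/L

Evaluating C_R at τ_opt = ln(k₂/k₁)/(k₂−k₁) gives C_{R,max}/C_{A0} = (k₁/k₂)^[k₂/(k₂−k₁)].
= (1.27/0.283)^(0.283/(0.283−1.27)) = (4.488)^(-0.2867) = 0.6502.
C_{R,max} = 0.6502×0.860 = 0.559 mol/L.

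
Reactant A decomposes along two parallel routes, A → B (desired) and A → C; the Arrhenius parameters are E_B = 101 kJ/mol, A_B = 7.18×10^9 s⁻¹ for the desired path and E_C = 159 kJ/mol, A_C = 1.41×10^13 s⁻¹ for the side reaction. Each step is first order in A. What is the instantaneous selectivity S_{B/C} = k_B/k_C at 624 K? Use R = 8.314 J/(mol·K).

With equal orders, S_{B/C} = k_B/k_C = (A_B/A_C)·exp[(E_C−E_B)/(RT)].
(E_C−E_B)/(RT) = (159−101)×10³/(8.314×624) = 58000/5188 = 11.18.
k_B/k_C = (7.18×10^9/1.41×10^13)·exp(11.18) = 5.092×10^-4 × 71667 = 36.5.
Since E_B < E_C, lowering the temperature improves selectivity toward B.

36.5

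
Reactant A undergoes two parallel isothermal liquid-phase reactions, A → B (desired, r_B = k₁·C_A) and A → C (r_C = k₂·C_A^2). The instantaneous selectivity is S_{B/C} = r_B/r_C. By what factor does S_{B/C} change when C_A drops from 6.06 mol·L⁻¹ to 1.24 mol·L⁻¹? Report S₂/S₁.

4.89

S_{B/C} = (k₁/k₂)·C_A⁻¹, so S₂/S₁ = (C_{A,2}/C_{A,1})⁻¹.
= 6.06/1.24 = 4.89.
Selectivity toward B rises as C_A falls — low-concentration operation is favoured.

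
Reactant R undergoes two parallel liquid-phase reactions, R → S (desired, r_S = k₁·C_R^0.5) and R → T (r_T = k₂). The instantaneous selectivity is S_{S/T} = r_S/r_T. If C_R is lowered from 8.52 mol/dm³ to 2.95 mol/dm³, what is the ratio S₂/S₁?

0.588

S_{S/T} = (k₁/k₂)·C_R^0.5, so S₂/S₁ = (C_{R,2}/C_{R,1})^0.5.
= (2.95/8.52)^0.5 = (0.3462)^0.5 = 0.588.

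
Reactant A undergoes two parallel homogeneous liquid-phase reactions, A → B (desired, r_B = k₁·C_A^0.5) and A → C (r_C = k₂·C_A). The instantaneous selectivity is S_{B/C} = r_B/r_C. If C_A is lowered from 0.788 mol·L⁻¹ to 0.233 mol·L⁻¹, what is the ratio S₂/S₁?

S_{B/C} = (k₁/k₂)·C_A^-0.5, so S₂/S₁ = (C_{A,2}/C_{A,1})^-0.5.
= (0.233/0.788)^(-0.5) = (0.2957)^(-0.5) = 1.84.

1.84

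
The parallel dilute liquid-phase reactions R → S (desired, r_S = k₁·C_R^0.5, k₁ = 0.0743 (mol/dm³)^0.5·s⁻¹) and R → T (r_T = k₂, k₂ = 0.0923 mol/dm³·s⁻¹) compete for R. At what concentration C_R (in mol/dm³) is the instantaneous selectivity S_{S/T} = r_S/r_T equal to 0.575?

S_{S/T} = (k₁/k₂)·C_R^0.5 ⇒ C_R = (S·k₂/k₁)^(2).
= (0.575×0.0923/0.0743)^(2) = (0.7143)^(2) = 0.510 mol/dm³.

0.510 mol/dm³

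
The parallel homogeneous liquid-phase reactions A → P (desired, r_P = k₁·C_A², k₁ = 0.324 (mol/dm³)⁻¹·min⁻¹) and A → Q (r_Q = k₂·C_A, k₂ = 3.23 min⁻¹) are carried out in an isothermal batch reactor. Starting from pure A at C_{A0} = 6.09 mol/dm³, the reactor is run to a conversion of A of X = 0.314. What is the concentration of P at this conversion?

0.648 mol/dm³

C_A = C_{A0}(1−X) = 4.178 mol/dm³.
Along a PFR/batch, dC_Q/dC_A = −r_Q/(r_P+r_Q) = −k₂/(k₂+k₁·C_A).
Integrating from C_{A0} to C_A: C_Q = (3.23/0.324)·ln[(3.23+0.324·6.09)/(3.23+0.324·4.18)] = 9.969·ln(5.203/4.584) = 1.264 mol/dm³.
Then C_P = (C_{A0}−C_A) − C_Q = 1.912 − 1.264 = 0.6483 mol/dm³.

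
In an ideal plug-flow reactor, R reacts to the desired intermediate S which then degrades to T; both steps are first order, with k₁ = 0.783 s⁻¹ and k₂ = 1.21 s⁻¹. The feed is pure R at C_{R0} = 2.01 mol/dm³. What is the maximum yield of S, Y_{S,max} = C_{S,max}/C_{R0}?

0.291

Evaluating C_S at τ_opt = ln(k₂/k₁)/(k₂−k₁) gives C_{S,max}/C_{R0} = (k₁/k₂)^[k₂/(k₂−k₁)].
= (0.783/1.21)^(1.21/(1.21−0.783)) = (0.6471)^(2.834) = 0.2913.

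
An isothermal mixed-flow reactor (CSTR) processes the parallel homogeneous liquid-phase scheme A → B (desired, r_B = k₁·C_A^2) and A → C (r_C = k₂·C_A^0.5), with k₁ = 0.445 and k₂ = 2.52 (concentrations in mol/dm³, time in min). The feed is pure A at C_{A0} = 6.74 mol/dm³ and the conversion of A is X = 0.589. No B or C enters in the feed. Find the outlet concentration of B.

Exit C_A = C_{A0}(1−X) = 6.74×0.411 = 2.770 mol/dm³.
In a CSTR the entire volume is at exit conditions, so r_B = 0.445×2.770^2 = 3.415 and r_C = 2.52×2.770^0.5 = 4.194.
Fraction of consumed A going to B: r_B/(r_B+r_C) = 0.4488.
C_B = 0.4488·C_{A0}·X = 0.4488×6.74×0.589 = 1.78 mol/dm³.

1.78 mol/dm³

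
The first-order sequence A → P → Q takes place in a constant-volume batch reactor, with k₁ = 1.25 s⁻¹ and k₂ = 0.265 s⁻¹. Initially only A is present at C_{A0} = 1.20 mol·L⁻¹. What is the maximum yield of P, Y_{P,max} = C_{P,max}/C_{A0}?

Evaluating C_P at t_opt = ln(k₂/k₁)/(k₂−k₁) gives C_{P,max}/C_{A0} = (k₁/k₂)^[k₂/(k₂−k₁)].
= (1.25/0.265)^(0.265/(0.265−1.25)) = (4.717)^(-0.2690) = 0.6588.

0.659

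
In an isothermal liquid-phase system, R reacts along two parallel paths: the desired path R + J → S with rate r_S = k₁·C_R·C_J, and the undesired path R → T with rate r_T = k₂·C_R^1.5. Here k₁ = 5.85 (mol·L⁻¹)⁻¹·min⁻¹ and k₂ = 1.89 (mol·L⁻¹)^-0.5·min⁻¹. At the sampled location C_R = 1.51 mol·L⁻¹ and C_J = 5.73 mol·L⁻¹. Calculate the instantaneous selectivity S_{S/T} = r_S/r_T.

14.4

S_{S/T} = r_S/r_T = (k₁·C_R·C_J)/(k₂·C_R^1.5) = (k₁/k₂)·C_R^-0.5·C_J.
= (5.85×1.510×5.730) / (1.89×1.510^1.5) = 50.62/3.507 = 14.4.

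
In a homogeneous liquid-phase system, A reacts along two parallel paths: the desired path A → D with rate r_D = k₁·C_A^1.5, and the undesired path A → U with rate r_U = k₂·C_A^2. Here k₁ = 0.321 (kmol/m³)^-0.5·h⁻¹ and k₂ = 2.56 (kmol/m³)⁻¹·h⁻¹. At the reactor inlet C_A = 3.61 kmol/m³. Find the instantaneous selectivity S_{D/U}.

S_{D/U} = r_D/r_U = (k₁·C_A^1.5)/(k₂·C_A^2) = (k₁/k₂)·C_A^-0.5.
= (0.321×3.610^1.5) / (2.56×3.610^2) = 2.202/33.36 = 0.0660.

0.0660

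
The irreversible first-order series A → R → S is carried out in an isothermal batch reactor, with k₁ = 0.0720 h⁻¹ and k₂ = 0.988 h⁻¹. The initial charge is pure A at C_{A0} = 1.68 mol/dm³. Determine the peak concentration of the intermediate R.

0.0997 mol/dm³

Evaluating C_R at t_opt = ln(k₂/k₁)/(k₂−k₁) gives C_{R,max}/C_{A0} = (k₁/k₂)^[k₂/(k₂−k₁)].
= (0.0720/0.988)^(0.988/(0.988−0.0720)) = (0.07287)^(1.079) = 0.05932.
C_{R,max} = 0.05932×1.68 = 0.0997 mol/dm³.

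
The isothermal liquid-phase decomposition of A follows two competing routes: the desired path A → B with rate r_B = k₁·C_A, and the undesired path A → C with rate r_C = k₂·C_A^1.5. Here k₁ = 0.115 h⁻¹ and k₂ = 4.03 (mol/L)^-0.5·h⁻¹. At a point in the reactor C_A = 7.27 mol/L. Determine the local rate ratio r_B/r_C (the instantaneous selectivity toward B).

0.0106

S_{B/C} = r_B/r_C = (k₁·C_A)/(k₂·C_A^1.5) = (k₁/k₂)·C_A^-0.5.
= (0.115×7.270) / (4.03×7.270^1.5) = 0.8360/79.00 = 0.0106.
The undesired path is higher order in A, so low C_A (CSTR or dilute feed) favours B.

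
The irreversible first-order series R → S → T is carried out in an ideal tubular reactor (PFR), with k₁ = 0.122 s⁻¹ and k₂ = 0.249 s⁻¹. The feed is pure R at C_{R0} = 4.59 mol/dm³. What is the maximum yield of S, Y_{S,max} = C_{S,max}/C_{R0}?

At the optimum, C_{S,max}/C_{R0} = (k₁/k₂)^[k₂/(k₂−k₁)].
= (0.122/0.249)^(0.249/(0.249−0.122)) = (0.4900)^(1.961) = 0.2469.

0.247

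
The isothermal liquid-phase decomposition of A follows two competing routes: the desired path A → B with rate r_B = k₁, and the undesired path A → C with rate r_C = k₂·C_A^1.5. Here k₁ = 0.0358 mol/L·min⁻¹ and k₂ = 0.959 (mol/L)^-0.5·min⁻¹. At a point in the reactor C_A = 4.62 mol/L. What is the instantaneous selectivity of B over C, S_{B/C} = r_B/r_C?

0.00376

S_{B/C} = r_B/r_C = (k₁)/(k₂·C_A^1.5) = (k₁/k₂)·C_A^-1.5.
= (0.0358) / (0.959×4.620^1.5) = 0.03580/9.523 = 0.00376.
The undesired path is higher order in A, so low C_A (CSTR or dilute feed) favours B.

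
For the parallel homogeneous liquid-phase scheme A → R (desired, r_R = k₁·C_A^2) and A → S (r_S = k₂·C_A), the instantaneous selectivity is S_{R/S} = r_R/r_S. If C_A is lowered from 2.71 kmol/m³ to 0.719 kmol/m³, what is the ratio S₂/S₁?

S_{R/S} = (k₁/k₂)·C_A, so S₂/S₁ = (C_{A,2}/C_{A,1}).
= 0.719/2.71 = 0.265.
Selectivity toward R falls as C_A falls — high-concentration operation is favoured.

0.265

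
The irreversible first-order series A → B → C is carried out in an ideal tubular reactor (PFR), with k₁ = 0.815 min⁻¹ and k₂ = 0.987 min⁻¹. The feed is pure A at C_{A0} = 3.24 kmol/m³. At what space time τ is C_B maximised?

Setting dC_B/dτ = 0 gives τ_opt = ln(k₂/k₁)/(k₂−k₁).
= ln(0.987/0.815)/(0.987−0.815) = ln(1.211)/0.1720 = 0.1915/0.1720 = 1.11 min.

1.11 min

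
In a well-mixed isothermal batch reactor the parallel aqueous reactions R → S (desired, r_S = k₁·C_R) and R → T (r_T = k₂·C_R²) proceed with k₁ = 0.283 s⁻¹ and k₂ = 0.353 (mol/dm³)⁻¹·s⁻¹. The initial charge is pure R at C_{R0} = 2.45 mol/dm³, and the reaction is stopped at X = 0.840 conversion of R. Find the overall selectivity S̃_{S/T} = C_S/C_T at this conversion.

C_R = C_{R0}(1−X) = 0.3920 mol/dm³.
Along a PFR/batch, dC_S/dC_R = −r_S/(r_S+r_T) = −k₁/(k₁+k₂·C_R).
Integrating from C_{R0} to C_R: C_S = (0.283/0.353)·ln[(0.283+0.353·2.45)/(0.283+0.353·0.392)] = 0.8017·ln(1.148/0.4214) = 0.8034 mol/dm³.
C_T = (C_{R0}−C_R)−C_S = 1.255 mol/dm³; S̃_{S/T} = 0.8034/1.255 = 0.640.

0.640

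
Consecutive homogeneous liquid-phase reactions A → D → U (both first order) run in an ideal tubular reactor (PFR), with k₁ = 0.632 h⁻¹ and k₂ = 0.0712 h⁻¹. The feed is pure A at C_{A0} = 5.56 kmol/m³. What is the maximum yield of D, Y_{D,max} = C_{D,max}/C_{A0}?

0.758

Evaluating C_D at τ_opt = ln(k₂/k₁)/(k₂−k₁) gives C_{D,max}/C_{A0} = (k₁/k₂)^[k₂/(k₂−k₁)].
= (0.632/0.0712)^(0.0712/(0.0712−0.632)) = (8.876)^(-0.1270) = 0.7579.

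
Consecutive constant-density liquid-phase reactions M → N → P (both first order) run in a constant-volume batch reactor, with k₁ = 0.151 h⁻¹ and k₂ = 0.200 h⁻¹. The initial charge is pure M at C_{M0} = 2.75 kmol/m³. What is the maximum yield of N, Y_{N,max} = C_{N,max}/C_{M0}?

For a first-order series the maximum intermediate yield is C_{N,max}/C_{M0} = (k₁/k₂)^[k₂/(k₂−k₁)].
= (0.151/0.200)^(0.200/(0.200−0.151)) = (0.7550)^(4.082) = 0.3176.

0.318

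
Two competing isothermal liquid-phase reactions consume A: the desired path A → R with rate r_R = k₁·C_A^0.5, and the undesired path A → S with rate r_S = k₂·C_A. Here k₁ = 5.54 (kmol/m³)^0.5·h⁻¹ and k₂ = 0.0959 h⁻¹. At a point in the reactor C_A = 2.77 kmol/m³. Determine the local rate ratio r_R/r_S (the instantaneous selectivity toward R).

S_{R/S} = r_R/r_S = (k₁·C_A^0.5)/(k₂·C_A) = (k₁/k₂)·C_A^-0.5.
= (5.54×2.770^0.5) / (0.0959×2.770) = 9.220/0.2656 = 34.7.

34.7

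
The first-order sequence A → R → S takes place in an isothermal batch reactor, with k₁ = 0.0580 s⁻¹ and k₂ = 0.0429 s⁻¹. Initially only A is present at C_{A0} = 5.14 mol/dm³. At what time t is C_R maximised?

20.0 s

For first-order series the maximum of C_R occurs at t_opt = ln(k₂/k₁)/(k₂−k₁).
= ln(0.0429/0.0580)/(0.0429−0.0580) = ln(0.7397)/-0.01510 = -0.3016/-0.01510 = 20.0 s.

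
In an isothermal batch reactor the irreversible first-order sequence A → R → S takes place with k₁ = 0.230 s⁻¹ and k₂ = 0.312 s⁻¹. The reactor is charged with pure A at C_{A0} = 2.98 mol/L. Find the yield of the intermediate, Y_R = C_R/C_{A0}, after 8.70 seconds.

For first-order series with pure A initially, C_R(t) = k₁C_{A0}/(k₂−k₁)·(e^(−k₁t) − e^(−k₂t)).
e^(−k₁t) = e^(−0.230×8.70) = e^(−2.001) = 0.1352; e^(−k₂t) = e^(−2.714) = 0.06624.
C_R = 0.230×2.98/(0.312−0.230) × (0.1352−0.06624) = 8.359×0.06896 = 0.5764 mol/L.
Y_R = C_R/C_{A0} = 0.5764/2.98 = 0.193.

0.193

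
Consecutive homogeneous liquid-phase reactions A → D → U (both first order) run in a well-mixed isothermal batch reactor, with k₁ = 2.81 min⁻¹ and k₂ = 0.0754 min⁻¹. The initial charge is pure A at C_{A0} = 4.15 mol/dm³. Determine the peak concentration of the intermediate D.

3.76 mol/dm³

At the optimum, C_{D,max}/C_{A0} = (k₁/k₂)^[k₂/(k₂−k₁)].
= (2.81/0.0754)^(0.0754/(0.0754−2.81)) = (37.27)^(-0.02757) = 0.9051.
C_{D,max} = 0.9051×4.15 = 3.76 mol/dm³.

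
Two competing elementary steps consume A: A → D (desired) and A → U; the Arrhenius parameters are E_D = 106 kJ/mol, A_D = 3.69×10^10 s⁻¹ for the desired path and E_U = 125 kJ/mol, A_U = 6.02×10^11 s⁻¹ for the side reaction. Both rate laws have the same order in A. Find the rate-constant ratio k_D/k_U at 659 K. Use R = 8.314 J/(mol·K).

k_D/k_U = (A_D/A_U)·exp[−(E_D−E_U)/(RT)] = (A_D/A_U)·exp[(E_U−E_D)/(RT)].
(E_U−E_D)/(RT) = (125−106)×10³/(8.314×659) = 19000/5479 = 3.468.
k_D/k_U = (3.69×10^10/6.02×10^11)·exp(3.468) = 0.06130 × 32.07 = 1.97.
Since E_D < E_U, lowering the temperature improves selectivity toward D.

1.97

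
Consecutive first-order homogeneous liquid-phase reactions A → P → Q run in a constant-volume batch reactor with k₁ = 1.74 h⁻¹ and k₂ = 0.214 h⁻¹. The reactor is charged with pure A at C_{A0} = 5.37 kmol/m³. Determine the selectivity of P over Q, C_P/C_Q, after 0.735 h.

The intermediate concentration in a first-order A→B→C sequence is C_P = k₁C_{A0}(e^(−k₁t) − e^(−k₂t))/(k₂−k₁).
e^(−k₁t) = e^(−1.74×0.735) = e^(−1.279) = 0.2783; e^(−k₂t) = e^(−0.1573) = 0.8545.
C_P = 1.74×5.37/(0.214−1.74) × (0.2783−0.8545) = (-6.123)×(-0.5761) = 3.528 kmol/m³.
C_A = C_{A0}e^(−k₁t) = 1.495 kmol/m³, so C_Q = C_{A0}−C_A−C_P = 0.3477 kmol/m³; C_P/C_Q = 10.1.

10.1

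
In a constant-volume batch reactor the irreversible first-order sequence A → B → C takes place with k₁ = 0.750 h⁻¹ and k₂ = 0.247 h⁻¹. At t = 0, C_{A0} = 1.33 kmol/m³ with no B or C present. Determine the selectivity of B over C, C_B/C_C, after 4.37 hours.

Solving the coupled first-order balances gives C_B(t) = [k₁/(k₂−k₁)]·C_{A0}·(e^(−k₁t) − e^(−k₂t)).
e^(−k₁t) = e^(−0.750×4.37) = e^(−3.277) = 0.03772; e^(−k₂t) = e^(−1.079) = 0.3398.
C_B = 0.750×1.33/(0.247−0.750) × (0.03772−0.3398) = (-1.983)×(-0.3021) = 0.5991 kmol/m³.
C_A = C_{A0}e^(−k₁t) = 0.05017 kmol/m³, so C_C = C_{A0}−C_A−C_B = 0.6808 kmol/m³; C_B/C_C = 0.880.

0.880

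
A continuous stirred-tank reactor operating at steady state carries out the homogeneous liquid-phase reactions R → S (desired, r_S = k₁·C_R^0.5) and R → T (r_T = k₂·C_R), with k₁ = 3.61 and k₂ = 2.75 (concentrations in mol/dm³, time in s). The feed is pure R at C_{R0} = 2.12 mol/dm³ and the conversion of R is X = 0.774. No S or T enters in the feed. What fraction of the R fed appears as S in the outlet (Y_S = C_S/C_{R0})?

0.507

Exit C_R = C_{R0}(1−X) = 2.12×0.226 = 0.4791 mol/dm³.
In a CSTR the entire volume is at exit conditions, so r_S = 3.61×0.4791^0.5 = 2.499 and r_T = 2.75×0.4791 = 1.318.
Fraction of consumed R going to S: r_S/(r_S+r_T) = 0.6548.
C_S = 0.6548·C_{R0}·X = 0.6548×2.12×0.774 = 1.07 mol/dm³; Y_S = C_S/C_{R0} = 0.507.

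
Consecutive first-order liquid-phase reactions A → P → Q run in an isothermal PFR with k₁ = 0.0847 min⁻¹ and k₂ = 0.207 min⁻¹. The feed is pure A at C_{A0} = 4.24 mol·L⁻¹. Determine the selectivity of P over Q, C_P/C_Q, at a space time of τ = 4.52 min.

1.71

Solving the coupled first-order balances gives C_P(τ) = [k₁/(k₂−k₁)]·C_{A0}·(e^(−k₁τ) − e^(−k₂τ)).
e^(−k₁τ) = e^(−0.0847×4.52) = e^(−0.3828) = 0.6819; e^(−k₂τ) = e^(−0.9356) = 0.3923.
C_P = 0.0847×4.24/(0.207−0.0847) × (0.6819−0.3923) = 2.936×0.2896 = 0.8504 mol·L⁻¹.
C_A = C_{A0}e^(−k₁τ) = 2.891 mol·L⁻¹, so C_Q = C_{A0}−C_A−C_P = 0.4983 mol·L⁻¹; C_P/C_Q = 1.71.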